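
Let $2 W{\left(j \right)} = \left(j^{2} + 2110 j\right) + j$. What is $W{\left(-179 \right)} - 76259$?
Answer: $-249173$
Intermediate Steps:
$W{\left(j \right)} = \frac{j^{2}}{2} + \frac{2111 j}{2}$ ($W{\left(j \right)} = \frac{\left(j^{2} + 2110 j\right) + j}{2} = \frac{j^{2} + 2111 j}{2} = \frac{j^{2}}{2} + \frac{2111 j}{2}$)
$W{\left(-179 \right)} - 76259 = \frac{1}{2} \left(-179\right) \left(2111 - 179\right) - 76259 = \frac{1}{2} \left(-179\right) 1932 - 76259 = -172914 - 76259 = -249173$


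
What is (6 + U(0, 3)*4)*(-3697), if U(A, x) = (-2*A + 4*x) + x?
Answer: -244002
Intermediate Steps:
U(A, x) = -2*A + 5*x
(6 + U(0, 3)*4)*(-3697) = (6 + (-2*0 + 5*3)*4)*(-3697) = (6 + (0 + 15)*4)*(-3697) = (6 + 15*4)*(-3697) = (6 + 60)*(-3697) = 66*(-3697) = -244002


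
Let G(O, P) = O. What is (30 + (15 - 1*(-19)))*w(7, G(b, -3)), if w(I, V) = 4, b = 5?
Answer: 256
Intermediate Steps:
(30 + (15 - 1*(-19)))*w(7, G(b, -3)) = (30 + (15 - 1*(-19)))*4 = (30 + (15 + 19))*4 = (30 + 34)*4 = 64*4 = 256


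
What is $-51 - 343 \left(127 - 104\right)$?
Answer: $-7940$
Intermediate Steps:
$-51 - 343 \left(127 - 104\right) = -51 - 7889 = -7940$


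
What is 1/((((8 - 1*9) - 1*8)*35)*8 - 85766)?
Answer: -1/88286 ≈ -1.1327e-5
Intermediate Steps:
1/((((8 - 1*9) - 1*8)*35)*8 - 85766) = 1/((((8 - 9) - 8)*35)*8 - 85766) = 1/(((-1 - 8)*35)*8 - 85766) = 1/(-9*35*8 - 85766) = 1/(-315*8 - 85766) = 1/(-2520 - 85766) = 1/(-88286) = -1/88286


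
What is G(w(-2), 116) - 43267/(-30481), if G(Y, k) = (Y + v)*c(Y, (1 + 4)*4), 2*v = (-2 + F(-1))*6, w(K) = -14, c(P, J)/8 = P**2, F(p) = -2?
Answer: -1242606141/30481 ≈ -40767.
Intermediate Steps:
c(P, J) = 8*P**2
v = -12 (v = ((-2 - 2)*6)/2 = (-4*6)/2 = (1/2)*(-24) = -12)
G(Y, k) = 8*Y**2*(-12 + Y) (G(Y, k) = (Y - 12)*(8*Y**2) = (-12 + Y)*(8*Y**2) = 8*Y**2*(-12 + Y))
G(w(-2), 116) - 43267/(-30481) = 8*(-14)**2*(-12 - 14) - 43267/(-30481) = 8*196*(-26) - 43267*(-1)/30481 = -40768 - 1*(-43267/30481) = -40768 + 43267/30481 = -1242606141/30481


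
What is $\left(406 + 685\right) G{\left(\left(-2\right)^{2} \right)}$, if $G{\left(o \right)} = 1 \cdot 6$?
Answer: $6546$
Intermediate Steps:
$G{\left(o \right)} = 6$
$\left(406 + 685\right) G{\left(\left(-2\right)^{2} \right)} = \left(406 + 685\right) 6 = 1091 \cdot 6 = 6546$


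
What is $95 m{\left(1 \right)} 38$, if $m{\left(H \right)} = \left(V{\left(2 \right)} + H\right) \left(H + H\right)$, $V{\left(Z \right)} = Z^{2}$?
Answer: $36100$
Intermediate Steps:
$m{\left(H \right)} = 2 H \left(4 + H\right)$ ($m{\left(H \right)} = \left(2^{2} + H\right) \left(H + H\right) = \left(4 + H\right) 2 H = 2 H \left(4 + H\right)$)
$95 m{\left(1 \right)} 38 = 95 \cdot 2 \cdot 1 \left(4 + 1\right) 38 = 95 \cdot 2 \cdot 1 \cdot 5 \cdot 38 = 95 \cdot 10 \cdot 38 = 950 \cdot 38 = 36100$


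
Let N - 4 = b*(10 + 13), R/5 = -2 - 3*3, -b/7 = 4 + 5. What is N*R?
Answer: 79475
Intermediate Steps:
b = -63 (b = -7*(4 + 5) = -7*9 = -63)
R = -55 (R = 5*(-2 - 3*3) = 5*(-2 - 9) = 5*(-11) = -55)
N = -1445 (N = 4 - 63*(10 + 13) = 4 - 63*23 = 4 - 1449 = -1445)
N*R = -1445*(-55) = 79475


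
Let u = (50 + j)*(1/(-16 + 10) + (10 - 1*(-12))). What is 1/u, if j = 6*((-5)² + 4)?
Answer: 3/14672 ≈ 0.00020447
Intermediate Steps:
j = 174 (j = 6*(25 + 4) = 6*29 = 174)
u = 14672/3 (u = (50 + 174)*(1/(-16 + 10) + (10 - 1*(-12))) = 224*(1/(-6) + (10 + 12)) = 224*(-⅙ + 22) = 224*(131/6) = 14672/3 ≈ 4890.7)
1/u = 1/(14672/3) = 3/14672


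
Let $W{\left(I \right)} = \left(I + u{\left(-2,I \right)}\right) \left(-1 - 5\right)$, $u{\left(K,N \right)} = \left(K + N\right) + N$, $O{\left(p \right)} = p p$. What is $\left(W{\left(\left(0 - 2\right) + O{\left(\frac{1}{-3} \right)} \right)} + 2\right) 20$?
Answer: $960$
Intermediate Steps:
$O{\left(p \right)} = p^{2}$
$u{\left(K,N \right)} = K + 2 N$
$W{\left(I \right)} = 12 - 18 I$ ($W{\left(I \right)} = \left(I + \left(-2 + 2 I\right)\right) \left(-1 - 5\right) = \left(-2 + 3 I\right) \left(-6\right) = 12 - 18 I$)
$\left(W{\left(\left(0 - 2\right) + O{\left(\frac{1}{-3} \right)} \right)} + 2\right) 20 = \left(\left(12 - 18 \left(\left(0 - 2\right) + \left(\frac{1}{-3}\right)^{2}\right)\right) + 2\right) 20 = \left(\left(12 - 18 \left(-2 + \left(- \frac{1}{3}\right)^{2}\right)\right) + 2\right) 20 = \left(\left(12 - 18 \left(-2 + \frac{1}{9}\right)\right) + 2\right) 20 = \left(\left(12 - -34\right) + 2\right) 20 = \left(\left(12 + 34\right) + 2\right) 20 = \left(46 + 2\right) 20 = 48 \cdot 20 = 960$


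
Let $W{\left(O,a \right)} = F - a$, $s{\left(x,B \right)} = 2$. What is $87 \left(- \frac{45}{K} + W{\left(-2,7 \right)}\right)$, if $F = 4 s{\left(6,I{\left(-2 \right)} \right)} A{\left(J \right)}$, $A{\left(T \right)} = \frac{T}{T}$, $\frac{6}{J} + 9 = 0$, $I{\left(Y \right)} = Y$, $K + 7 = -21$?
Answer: $\frac{6351}{28} \approx 226.82$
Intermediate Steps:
$K = -28$ ($K = -7 - 21 = -28$)
$J = - \frac{2}{3}$ ($J = \frac{6}{-9 + 0} = \frac{6}{-9} = 6 \left(- \frac{1}{9}\right) = - \frac{2}{3} \approx -0.66667$)
$A{\left(T \right)} = 1$
$F = 8$ ($F = 4 \cdot 2 \cdot 1 = 8 \cdot 1 = 8$)
$W{\left(O,a \right)} = 8 - a$
$87 \left(- \frac{45}{K} + W{\left(-2,7 \right)}\right) = 87 \left(- \frac{45}{-28} + \left(8 - 7\right)\right) = 87 \left(\left(-45\right) \left(- \frac{1}{28}\right) + \left(8 - 7\right)\right) = 87 \left(\frac{45}{28} + 1\right) = 87 \cdot \frac{73}{28} = \frac{6351}{28}$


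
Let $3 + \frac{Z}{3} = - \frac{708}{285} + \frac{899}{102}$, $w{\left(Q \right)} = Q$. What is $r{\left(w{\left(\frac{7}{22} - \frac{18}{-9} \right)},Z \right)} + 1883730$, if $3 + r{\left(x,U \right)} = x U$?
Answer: $\frac{715825059}{380} \approx 1.8838 \cdot 10^{6}$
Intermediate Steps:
$Z = \frac{32263}{3230}$ ($Z = -9 + 3 \left(- \frac{708}{285} + \frac{899}{102}\right) = -9 + 3 \left(\left(-708\right) \frac{1}{285} + 899 \cdot \frac{1}{102}\right) = -9 + 3 \left(- \frac{236}{95} + \frac{899}{102}\right) = -9 + 3 \cdot \frac{61333}{9690} = -9 + \frac{61333}{3230} = \frac{32263}{3230} \approx 9.9885$)
$r{\left(x,U \right)} = -3 + U x$ ($r{\left(x,U \right)} = -3 + x U = -3 + U x$)
$r{\left(w{\left(\frac{7}{22} - \frac{18}{-9} \right)},Z \right)} + 1883730 = \left(-3 + \frac{32263 \left(\frac{7}{22} - \frac{18}{-9}\right)}{3230}\right) + 1883730 = \left(-3 + \frac{32263 \left(7 \cdot \frac{1}{22} - -2\right)}{3230}\right) + 1883730 = \left(-3 + \frac{32263 \left(\frac{7}{22} + 2\right)}{3230}\right) + 1883730 = \left(-3 + \frac{32263}{3230} \cdot \frac{51}{22}\right) + 1883730 = \left(-3 + \frac{8799}{380}\right) + 1883730 = \frac{7659}{380} + 1883730 = \frac{715825059}{380}$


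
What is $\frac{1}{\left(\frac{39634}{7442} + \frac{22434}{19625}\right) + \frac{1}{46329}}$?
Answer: $\frac{3383157851625}{21885222660956} \approx 0.15459$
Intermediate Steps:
$\frac{1}{\left(\frac{39634}{7442} + \frac{22434}{19625}\right) + \frac{1}{46329}} = \frac{1}{\left(39634 \cdot \frac{1}{7442} + 22434 \cdot \frac{1}{19625}\right) + \frac{1}{46329}} = \frac{1}{\left(\frac{19817}{3721} + \frac{22434}{19625}\right) + \frac{1}{46329}} = \frac{1}{\frac{472385539}{73024625} + \frac{1}{46329}} = \frac{1}{\frac{21885222660956}{3383157851625}} = \frac{3383157851625}{21885222660956}$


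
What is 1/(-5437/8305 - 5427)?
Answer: -8305/45076672 ≈ -0.00018424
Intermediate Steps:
1/(-5437/8305 - 5427) = 1/(-45076672/8305) = -8305/45076672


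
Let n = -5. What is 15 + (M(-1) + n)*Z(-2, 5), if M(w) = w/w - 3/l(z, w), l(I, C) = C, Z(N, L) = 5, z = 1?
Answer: 10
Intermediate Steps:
M(w) = 1 - 3/w (M(w) = w/w - 3/w = 1 - 3/w)
15 + (M(-1) + n)*Z(-2, 5) = 15 + ((-3 - 1)/(-1) - 5)*5 = 15 + (-1*(-4) - 5)*5 = 15 + (4 - 5)*5 = 15 - 1*5 = 15 - 5 = 10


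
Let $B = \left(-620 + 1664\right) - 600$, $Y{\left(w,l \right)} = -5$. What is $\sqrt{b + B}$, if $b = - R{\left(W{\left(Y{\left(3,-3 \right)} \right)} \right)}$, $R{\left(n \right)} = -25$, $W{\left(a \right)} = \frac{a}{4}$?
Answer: $\sqrt{469} \approx 21.656$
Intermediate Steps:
$W{\left(a \right)} = \frac{a}{4}$ ($W{\left(a \right)} = a \frac{1}{4} = \frac{a}{4}$)
$B = 444$ ($B = 1044 - 600 = 444$)
$b = 25$ ($b = \left(-1\right) \left(-25\right) = 25$)
$\sqrt{b + B} = \sqrt{25 + 444} = \sqrt{469}$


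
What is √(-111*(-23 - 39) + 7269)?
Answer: √14151 ≈ 118.96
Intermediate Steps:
√(-111*(-23 - 39) + 7269) = √(-111*(-62) + 7269) = √(6882 + 7269) = √14151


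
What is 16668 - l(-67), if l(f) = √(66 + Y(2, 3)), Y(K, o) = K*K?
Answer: 16668 - √70 ≈ 16660.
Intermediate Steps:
Y(K, o) = K²
l(f) = √70 (l(f) = √(66 + 2²) = √(66 + 4) = √70)
16668 - l(-67) = 16668 - √70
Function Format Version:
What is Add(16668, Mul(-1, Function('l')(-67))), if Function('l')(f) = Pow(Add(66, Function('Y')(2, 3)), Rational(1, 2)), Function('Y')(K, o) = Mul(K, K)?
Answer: Add(16668, Mul(-1, Pow(70, Rational(1, 2)))) ≈ 16660.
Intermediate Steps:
Function('Y')(K, o) = Pow(K, 2)
Function('l')(f) = Pow(70, Rational(1, 2)) (Function('l')(f) = Pow(Add(66, Pow(2, 2)), Rational(1, 2)) = Pow(Add(66, 4), Rational(1, 2)) = Pow(70, Rational(1, 2)))
Add(16668, Mul(-1, Function('l')(-67))) = Add(16668, Mul(-1, Pow(70, Rational(1, 2))))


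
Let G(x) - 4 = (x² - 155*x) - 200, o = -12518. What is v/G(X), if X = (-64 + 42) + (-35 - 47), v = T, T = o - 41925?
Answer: -54443/26740 ≈ -2.0360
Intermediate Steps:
T = -54443 (T = -12518 - 41925 = -54443)
v = -54443
X = -104 (X = -22 - 82 = -104)
G(x) = -196 + x² - 155*x (G(x) = 4 + ((x² - 155*x) - 200) = 4 + (-200 + x² - 155*x) = -196 + x² - 155*x)
v/G(X) = -54443/(-196 + (-104)² - 155*(-104)) = -54443/(-196 + 10816 + 16120) = -54443/26740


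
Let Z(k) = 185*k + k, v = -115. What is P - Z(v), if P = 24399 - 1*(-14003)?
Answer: 59792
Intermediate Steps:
Z(k) = 186*k
P = 38402 (P = 24399 + 14003 = 38402)
P - Z(v) = 38402 - 186*(-115) = 38402 - 1*(-21390) = 38402 + 21390 = 59792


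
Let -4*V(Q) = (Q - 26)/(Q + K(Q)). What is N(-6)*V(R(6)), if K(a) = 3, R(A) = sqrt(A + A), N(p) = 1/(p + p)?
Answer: 5/8 - 29*sqrt(3)/72 ≈ -0.072632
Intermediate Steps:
N(p) = 1/(2*p)
R(A) = sqrt(2)*sqrt(A) (R(A) = sqrt(2*A) = sqrt(2)*sqrt(A))
V(Q) = -(-26 + Q)/(4*(3 + Q)) (V(Q) = -(Q - 26)/(4*(Q + 3)) = -(-26 + Q)/(4*(3 + Q)))
N(-6)*V(R(6)) = ((1/2)/(-6))*((26 - sqrt(2)*sqrt(6))/(4*(3 + sqrt(2)*sqrt(6)))) = ((1/2)*(-1/6))*((26 - 2*sqrt(3))/(4*(3 + 2*sqrt(3)))) = -(26 - 2*sqrt(3))/(48*(3 + 2*sqrt(3)))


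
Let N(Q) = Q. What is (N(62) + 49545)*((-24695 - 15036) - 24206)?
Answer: -3171722759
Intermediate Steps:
(N(62) + 49545)*((-24695 - 15036) - 24206) = (62 + 49545)*((-24695 - 15036) - 24206) = 49607*(-39731 - 24206) = 49607*(-63937) = -3171722759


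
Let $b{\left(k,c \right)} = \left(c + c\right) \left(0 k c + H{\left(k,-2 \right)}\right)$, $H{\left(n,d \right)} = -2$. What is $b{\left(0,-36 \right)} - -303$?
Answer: $447$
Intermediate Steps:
$b{\left(k,c \right)} = - 4 c$ ($b{\left(k,c \right)} = \left(c + c\right) \left(0 k c - 2\right) = 2 c \left(0 c - 2\right) = 2 c \left(0 - 2\right) = 2 c \left(-2\right) = - 4 c$)
$b{\left(0,-36 \right)} - -303 = \left(-4\right) \left(-36\right) - -303 = 144 + 303 = 447$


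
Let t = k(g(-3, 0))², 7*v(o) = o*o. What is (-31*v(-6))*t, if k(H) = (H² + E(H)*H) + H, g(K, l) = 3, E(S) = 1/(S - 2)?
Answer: -251100/7 ≈ -35871.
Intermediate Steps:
E(S) = 1/(-2 + S)
v(o) = o²/7 (v(o) = (o*o)/7 = o²/7)
k(H) = H + H² + H/(-2 + H) (k(H) = (H² + H/(-2 + H)) + H = H + H² + H/(-2 + H))
t = 225 (t = (3*(-1 + 3² - 1*3)/(-2 + 3))² = (3*(-1 + 9 - 3)/1)² = (3*1*5)² = 15² = 225)
(-31*v(-6))*t = -31*(-6)²/7*225 = -31*36/7*225 = -1116/7*225 = -251100/7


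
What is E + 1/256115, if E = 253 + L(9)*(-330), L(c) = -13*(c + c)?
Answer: 19841997396/256115 ≈ 77473.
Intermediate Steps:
L(c) = -26*c
E = 77473 (E = 253 - 26*9*(-330) = 253 - 234*(-330) = 253 + 77220 = 77473)
E + 1/256115 = 77473 + 1/256115 = 19841997396/256115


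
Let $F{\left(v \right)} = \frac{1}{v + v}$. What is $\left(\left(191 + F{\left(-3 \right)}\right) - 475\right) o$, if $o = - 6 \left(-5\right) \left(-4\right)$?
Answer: $34100$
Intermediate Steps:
$F{\left(v \right)} = \frac{1}{2 v}$
$o = -120$ ($o = - \left(-30\right) \left(-4\right) = \left(-1\right) 120 = -120$)
$\left(\left(191 + F{\left(-3 \right)}\right) - 475\right) o = \left(\left(191 + \frac{1}{2 \left(-3\right)}\right) - 475\right) \left(-120\right) = \left(\left(191 + \frac{1}{2} \left(- \frac{1}{3}\right)\right) - 475\right) \left(-120\right) = \left(\left(191 - \frac{1}{6}\right) - 475\right) \left(-120\right) = \left(\frac{1145}{6} - 475\right) \left(-120\right) = \left(- \frac{1705}{6}\right) \left(-120\right) = 34100$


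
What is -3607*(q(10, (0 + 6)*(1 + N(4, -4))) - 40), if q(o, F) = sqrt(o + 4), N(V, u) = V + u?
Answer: 144280 - 3607*sqrt(14) ≈ 1.3078e+5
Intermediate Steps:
q(o, F) = sqrt(4 + o)
-3607*(q(10, (0 + 6)*(1 + N(4, -4))) - 40) = -3607*(sqrt(4 + 10) - 40) = -3607*(sqrt(14) - 40) = -3607*(-40 + sqrt(14)) = 144280 - 3607*sqrt(14)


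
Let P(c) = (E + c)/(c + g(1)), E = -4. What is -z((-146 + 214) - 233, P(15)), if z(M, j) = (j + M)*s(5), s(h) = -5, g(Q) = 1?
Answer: -13145/16 ≈ -821.56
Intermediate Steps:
P(c) = (-4 + c)/(1 + c) (P(c) = (-4 + c)/(c + 1) = (-4 + c)/(1 + c))
z(M, j) = -5*M - 5*j (z(M, j) = (j + M)*(-5) = (M + j)*(-5) = -5*M - 5*j)
-z((-146 + 214) - 233, P(15)) = -(-5*((-146 + 214) - 233) - 5*(-4 + 15)/(1 + 15)) = -(-5*(68 - 233) - 5*11/16) = -(-5*(-165) - 5*11/16) = -(825 - 5*11/16) = -(825 - 55/16) = -1*13145/16 = -13145/16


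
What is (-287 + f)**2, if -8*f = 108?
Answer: 361201/4 ≈ 90300.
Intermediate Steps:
f = -27/2 (f = -1/8*108 = -27/2 ≈ -13.500)
(-287 + f)**2 = (-287 - 27/2)**2 = (-601/2)**2 = 361201/4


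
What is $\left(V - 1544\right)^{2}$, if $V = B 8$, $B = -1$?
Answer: $2408704$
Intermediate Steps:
$V = -8$ ($V = \left(-1\right) 8 = -8$)
$\left(V - 1544\right)^{2} = \left(-8 - 1544\right)^{2} = \left(-1552\right)^{2} = 2408704$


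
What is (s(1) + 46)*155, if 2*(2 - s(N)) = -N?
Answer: 15035/2 ≈ 7517.5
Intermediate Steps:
s(N) = 2 + N/2 (s(N) = 2 - (-1)*N/2 = 2 + N/2)
(s(1) + 46)*155 = ((2 + (½)*1) + 46)*155 = ((2 + ½) + 46)*155 = (5/2 + 46)*155 = (97/2)*155 = 15035/2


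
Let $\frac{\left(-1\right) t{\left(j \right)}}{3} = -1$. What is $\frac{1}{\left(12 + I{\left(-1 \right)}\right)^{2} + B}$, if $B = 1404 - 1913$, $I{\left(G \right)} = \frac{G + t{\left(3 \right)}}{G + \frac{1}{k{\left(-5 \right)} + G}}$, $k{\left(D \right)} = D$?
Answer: $- \frac{49}{19757} \approx -0.0024801$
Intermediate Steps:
$t{\left(j \right)} = 3$ ($t{\left(j \right)} = \left(-3\right) \left(-1\right) = 3$)
$I{\left(G \right)} = \frac{3 + G}{G + \frac{1}{-5 + G}}$ ($I{\left(G \right)} = \frac{G + 3}{G + \frac{1}{-5 + G}} = \frac{3 + G}{G + \frac{1}{-5 + G}}$)
$B = -509$
$\frac{1}{\left(12 + I{\left(-1 \right)}\right)^{2} + B} = \frac{1}{\left(12 + \frac{-15 + \left(-1\right)^{2} - -2}{1 + \left(-1\right)^{2} - -5}\right)^{2} - 509} = \frac{1}{\left(12 + \frac{-15 + 1 + 2}{1 + 1 + 5}\right)^{2} - 509} = \frac{1}{\left(12 + \frac{1}{7} \left(-12\right)\right)^{2} - 509} = \frac{1}{\left(12 - \frac{12}{7}\right)^{2} - 509} = \frac{1}{\left(\frac{72}{7}\right)^{2} - 509} = \frac{1}{\frac{5184}{49} - 509} = \frac{1}{- \frac{19757}{49}} = - \frac{49}{19757}$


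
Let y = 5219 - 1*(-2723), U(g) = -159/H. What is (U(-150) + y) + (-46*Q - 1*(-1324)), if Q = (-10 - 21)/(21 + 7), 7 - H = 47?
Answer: 2609853/280 ≈ 9320.9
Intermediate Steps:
H = -40 (H = 7 - 1*47 = 7 - 47 = -40)
U(g) = 159/40 (U(g) = -159/(-40) = -159*(-1/40) = 159/40)
y = 7942 (y = 5219 + 2723 = 7942)
Q = -31/28 ≈ -1.1071
(U(-150) + y) + (-46*Q - 1*(-1324)) = (159/40 + 7942) + (-46*(-31/28) - 1*(-1324)) = 317839/40 + (713/14 + 1324) = 317839/40 + 19249/14 = 2609853/280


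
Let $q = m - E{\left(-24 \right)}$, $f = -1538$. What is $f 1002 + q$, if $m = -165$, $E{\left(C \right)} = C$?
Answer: $-1541217$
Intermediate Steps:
$q = -141$ ($q = -165 - -24 = -165 + 24 = -141$)
$f 1002 + q = \left(-1538\right) 1002 - 141 = -1541076 - 141 = -1541217$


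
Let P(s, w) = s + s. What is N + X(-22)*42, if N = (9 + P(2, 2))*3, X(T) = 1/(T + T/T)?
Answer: 37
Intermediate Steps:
X(T) = 1/(1 + T) (X(T) = 1/(T + 1) = 1/(1 + T))
P(s, w) = 2*s
N = 39 (N = (9 + 2*2)*3 = (9 + 4)*3 = 13*3 = 39)
N + X(-22)*42 = 39 + 42/(1 - 22) = 39 + 42/(-21) = 39 - 1/21*42 = 39 - 2 = 37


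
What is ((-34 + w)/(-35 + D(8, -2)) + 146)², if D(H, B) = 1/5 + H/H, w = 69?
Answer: 600201001/28561 ≈ 21015.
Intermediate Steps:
D(H, B) = 6/5 (D(H, B) = 1*(⅕) + 1 = ⅕ + 1 = 6/5)
((-34 + w)/(-35 + D(8, -2)) + 146)² = ((-34 + 69)/(-35 + 6/5) + 146)² = (35/(-169/5) + 146)² = (35*(-5/169) + 146)² = (-175/169 + 146)² = (24499/169)² = 600201001/28561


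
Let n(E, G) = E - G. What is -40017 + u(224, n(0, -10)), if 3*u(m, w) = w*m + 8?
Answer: -117803/3 ≈ -39268.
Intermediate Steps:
u(m, w) = 8/3 + m*w/3 (u(m, w) = (w*m + 8)/3 = (m*w + 8)/3 = (8 + m*w)/3 = 8/3 + m*w/3)
-40017 + u(224, n(0, -10)) = -40017 + (8/3 + (⅓)*224*(0 - 1*(-10))) = -40017 + (8/3 + (⅓)*224*(0 + 10)) = -40017 + (8/3 + (⅓)*224*10) = -40017 + (8/3 + 2240/3) = -40017 + 2248/3 = -117803/3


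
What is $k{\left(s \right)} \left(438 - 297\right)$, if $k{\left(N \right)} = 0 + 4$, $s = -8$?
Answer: $564$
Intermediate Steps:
$k{\left(N \right)} = 4$
$k{\left(s \right)} \left(438 - 297\right) = 4 \left(438 - 297\right) = 4 \cdot 141 = 564$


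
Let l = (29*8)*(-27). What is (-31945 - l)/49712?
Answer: -25681/49712 ≈ -0.51660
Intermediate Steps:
l = -6264 (l = 232*(-27) = -6264)
(-31945 - l)/49712 = (-31945 - 1*(-6264))/49712 = (-31945 + 6264)*(1/49712) = -25681*1/49712 = -25681/49712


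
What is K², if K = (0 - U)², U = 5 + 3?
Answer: 4096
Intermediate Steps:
U = 8
K = 64 (K = (0 - 1*8)² = (0 - 8)² = (-8)² = 64)
K² = 64² = 4096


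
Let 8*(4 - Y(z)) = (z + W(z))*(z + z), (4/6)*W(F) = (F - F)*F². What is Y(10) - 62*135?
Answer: -8391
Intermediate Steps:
W(F) = 0 (W(F) = 3*((F - F)*F²)/2 = 3*(0*F²)/2 = (3/2)*0 = 0)
Y(z) = 4 - z²/4 (Y(z) = 4 - (z + 0)*(z + z)/8 = 4 - z*2*z/8 = 4 - z²/4)
Y(10) - 62*135 = (4 - ¼*10²) - 62*135 = (4 - ¼*100) - 8370 = (4 - 25) - 8370 = -21 - 8370 = -8391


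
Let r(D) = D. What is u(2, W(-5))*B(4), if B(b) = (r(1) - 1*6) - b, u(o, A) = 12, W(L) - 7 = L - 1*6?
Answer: -108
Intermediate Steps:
W(L) = 1 + L (W(L) = 7 + (L - 1*6) = 7 + (L - 6) = 7 + (-6 + L) = 1 + L)
B(b) = -5 - b (B(b) = (1 - 1*6) - b = (1 - 6) - b = -5 - b)
u(2, W(-5))*B(4) = 12*(-5 - 1*4) = 12*(-5 - 4) = 12*(-9) = -108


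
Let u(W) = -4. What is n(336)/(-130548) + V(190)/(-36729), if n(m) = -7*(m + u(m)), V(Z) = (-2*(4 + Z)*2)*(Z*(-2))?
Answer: -290989667/36324981 ≈ -8.0107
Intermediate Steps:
V(Z) = -2*Z*(-16 - 4*Z) (V(Z) = ((-8 - 2*Z)*2)*(-2*Z) = (-16 - 4*Z)*(-2*Z) = -2*Z*(-16 - 4*Z))
n(m) = 28 - 7*m (n(m) = -7*(m - 4) = -7*(-4 + m) = 28 - 7*m)
n(336)/(-130548) + V(190)/(-36729) = (28 - 7*336)/(-130548) + (8*190*(4 + 190))/(-36729) = (28 - 2352)*(-1/130548) + (8*190*194)*(-1/36729) = -2324*(-1/130548) + 294880*(-1/36729) = 581/32637 - 294880/36729 = -290989667/36324981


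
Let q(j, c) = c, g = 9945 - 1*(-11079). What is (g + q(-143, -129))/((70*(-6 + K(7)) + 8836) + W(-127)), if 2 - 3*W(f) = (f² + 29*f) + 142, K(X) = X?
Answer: 62685/14132 ≈ 4.4357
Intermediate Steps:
g = 21024 (g = 9945 + 11079 = 21024)
W(f) = -140/3 - 29*f/3 - f²/3 (W(f) = ⅔ - ((f² + 29*f) + 142)/3 = ⅔ - (142 + f² + 29*f)/3 = ⅔ + (-142/3 - 29*f/3 - f²/3) = -140/3 - 29*f/3 - f²/3)
(g + q(-143, -129))/((70*(-6 + K(7)) + 8836) + W(-127)) = (21024 - 129)/((70*(-6 + 7) + 8836) + (-140/3 - 29/3*(-127) - ⅓*(-127)²)) = 20895/((70*1 + 8836) + (-140/3 + 3683/3 - ⅓*16129)) = 20895/((70 + 8836) + (-140/3 + 3683/3 - 16129/3)) = 20895/(8906 - 12586/3) = 20895/(14132/3) = 20895*(3/14132) = 62685/14132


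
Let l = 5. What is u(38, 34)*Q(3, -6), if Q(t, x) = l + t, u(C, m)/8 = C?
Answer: 2432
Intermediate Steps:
u(C, m) = 8*C
Q(t, x) = 5 + t
u(38, 34)*Q(3, -6) = (8*38)*(5 + 3) = 304*8 = 2432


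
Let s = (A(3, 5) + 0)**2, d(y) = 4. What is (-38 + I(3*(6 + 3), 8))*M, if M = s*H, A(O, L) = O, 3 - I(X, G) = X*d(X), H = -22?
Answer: 28314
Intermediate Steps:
I(X, G) = 3 - 4*X (I(X, G) = 3 - X*4 = 3 - 4*X)
s = 9 (s = (3 + 0)**2 = 3**2 = 9)
M = -198 (M = 9*(-22) = -198)
(-38 + I(3*(6 + 3), 8))*M = (-38 + (3 - 12*(6 + 3)))*(-198) = (-38 + (3 - 12*9))*(-198) = (-38 + (3 - 4*27))*(-198) = (-38 + (3 - 108))*(-198) = (-38 - 105)*(-198) = -143*(-198) = 28314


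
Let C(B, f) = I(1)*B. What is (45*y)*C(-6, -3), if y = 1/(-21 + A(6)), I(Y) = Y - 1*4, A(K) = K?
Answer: -54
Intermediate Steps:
I(Y) = -4 + Y (I(Y) = Y - 4 = -4 + Y)
C(B, f) = -3*B (C(B, f) = (-4 + 1)*B = -3*B)
y = -1/15 (y = 1/(-21 + 6) = 1/(-15) = -1/15 ≈ -0.066667)
(45*y)*C(-6, -3) = (45*(-1/15))*(-3*(-6)) = -3*18 = -54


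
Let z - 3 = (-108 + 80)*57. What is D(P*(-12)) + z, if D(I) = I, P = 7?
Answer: -1677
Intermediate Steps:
z = -1593 (z = 3 + (-108 + 80)*57 = 3 - 28*57 = 3 - 1596 = -1593)
D(P*(-12)) + z = 7*(-12) - 1593 = -84 - 1593 = -1677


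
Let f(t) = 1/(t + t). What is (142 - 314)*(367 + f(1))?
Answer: -63210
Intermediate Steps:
f(t) = 1/(2*t)
(142 - 314)*(367 + f(1)) = (142 - 314)*(367 + (½)/1) = -172*(367 + (½)*1) = -172*(367 + ½) = -172*735/2 = -63210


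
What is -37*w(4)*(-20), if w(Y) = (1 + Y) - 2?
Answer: 2220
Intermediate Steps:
w(Y) = -1 + Y
-37*w(4)*(-20) = -37*(-1 + 4)*(-20) = -37*3*(-20) = -111*(-20) = 2220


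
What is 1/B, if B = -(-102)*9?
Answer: 1/918 ≈ 0.0010893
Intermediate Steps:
B = 918 (B = -102*(-9) = 918)
1/B = 1/918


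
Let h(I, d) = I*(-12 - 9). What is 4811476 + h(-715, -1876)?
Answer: 4826491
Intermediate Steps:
h(I, d) = -21*I (h(I, d) = I*(-21) = -21*I)
4811476 + h(-715, -1876) = 4811476 - 21*(-715) = 4811476 + 15015 = 4826491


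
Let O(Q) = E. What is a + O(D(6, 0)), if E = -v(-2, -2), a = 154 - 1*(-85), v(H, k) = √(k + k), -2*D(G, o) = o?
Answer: 239 - 2*I ≈ 239.0 - 2.0*I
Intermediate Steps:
D(G, o) = -o/2
v(H, k) = √2*√k (v(H, k) = √(2*k) = √2*√k)
a = 239 (a = 154 + 85 = 239)
E = -2*I (E = -√2*√(-2) = -√2*I*√2 = -2*I ≈ -2.0*I)
O(Q) = -2*I
a + O(D(6, 0)) = 239 - 2*I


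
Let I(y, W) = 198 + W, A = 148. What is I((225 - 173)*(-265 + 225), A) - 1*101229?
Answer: -100883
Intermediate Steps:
I((225 - 173)*(-265 + 225), A) - 1*101229 = (198 + 148) - 1*101229 = 346 - 101229 = -100883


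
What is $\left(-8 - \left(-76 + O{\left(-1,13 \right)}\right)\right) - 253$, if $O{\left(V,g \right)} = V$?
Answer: $-184$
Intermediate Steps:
$\left(-8 - \left(-76 + O{\left(-1,13 \right)}\right)\right) - 253 = \left(-8 + \left(76 - -1\right)\right) - 253 = \left(-8 + \left(76 + 1\right)\right) - 253 = \left(-8 + 77\right) - 253 = 69 - 253 = -184$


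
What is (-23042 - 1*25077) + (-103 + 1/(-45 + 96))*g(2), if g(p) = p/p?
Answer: -2459321/51 ≈ -48222.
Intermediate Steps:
g(p) = 1
(-23042 - 1*25077) + (-103 + 1/(-45 + 96))*g(2) = (-23042 - 1*25077) + (-103 + 1/(-45 + 96))*1 = (-23042 - 25077) + (-103 + 1/51)*1 = -48119 + (-103 + 1/51)*1 = -48119 - 5252/51*1 = -48119 - 5252/51 = -2459321/51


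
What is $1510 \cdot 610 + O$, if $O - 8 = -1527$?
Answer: $919581$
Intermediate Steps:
$O = -1519$ ($O = 8 - 1527 = -1519$)
$1510 \cdot 610 + O = 1510 \cdot 610 - 1519 = 921100 - 1519 = 919581$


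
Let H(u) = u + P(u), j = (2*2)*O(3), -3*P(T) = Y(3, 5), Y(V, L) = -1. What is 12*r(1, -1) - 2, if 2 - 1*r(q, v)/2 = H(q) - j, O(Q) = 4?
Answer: 398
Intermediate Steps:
P(T) = ⅓ (P(T) = -⅓*(-1) = ⅓)
j = 16 (j = (2*2)*4 = 4*4 = 16)
H(u) = ⅓ + u (H(u) = u + ⅓ = ⅓ + u)
r(q, v) = 106/3 - 2*q (r(q, v) = 4 - 2*((⅓ + q) - 1*16) = 4 - 2*((⅓ + q) - 16) = 4 - 2*(-47/3 + q) = 4 + (94/3 - 2*q) = 106/3 - 2*q)
12*r(1, -1) - 2 = 12*(106/3 - 2*1) - 2 = 12*(106/3 - 2) - 2 = 12*(100/3) - 2 = 400 - 2 = 398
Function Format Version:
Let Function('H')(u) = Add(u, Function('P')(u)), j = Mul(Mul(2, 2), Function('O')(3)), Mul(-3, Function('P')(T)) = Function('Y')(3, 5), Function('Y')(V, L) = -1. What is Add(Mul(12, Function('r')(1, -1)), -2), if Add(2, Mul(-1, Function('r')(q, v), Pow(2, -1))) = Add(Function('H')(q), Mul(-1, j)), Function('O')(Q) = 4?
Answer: 398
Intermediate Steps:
Function('P')(T) = Rational(1, 3) (Function('P')(T) = Mul(Rational(-1, 3), -1) = Rational(1, 3))
j = 16 (j = Mul(Mul(2, 2), 4) = Mul(4, 4) = 16)
Function('H')(u) = Add(Rational(1, 3), u) (Function('H')(u) = Add(u, Rational(1, 3)) = Add(Rational(1, 3), u))
Function('r')(q, v) = Add(Rational(106, 3), Mul(-2, q)) (Function('r')(q, v) = Add(4, Mul(-2, Add(Add(Rational(1, 3), q), Mul(-1, 16)))) = Add(4, Mul(-2, Add(Add(Rational(1, 3), q), -16))) = Add(4, Mul(-2, Add(Rational(-47, 3), q))) = Add(4, Add(Rational(94, 3), Mul(-2, q))) = Add(Rational(106, 3), Mul(-2, q)))
Add(Mul(12, Function('r')(1, -1)), -2) = Add(Mul(12, Add(Rational(106, 3), Mul(-2, 1))), -2) = Add(Mul(12, Add(Rational(106, 3), -2)), -2) = Add(Mul(12, Rational(100, 3)), -2) = Add(400, -2) = 398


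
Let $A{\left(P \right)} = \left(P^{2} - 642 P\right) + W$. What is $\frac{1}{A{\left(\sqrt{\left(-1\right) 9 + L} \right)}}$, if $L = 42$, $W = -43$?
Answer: $\frac{5}{6800656} - \frac{321 \sqrt{33}}{6800656} \approx -0.00027042$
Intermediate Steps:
$A{\left(P \right)} = -43 + P^{2} - 642 P$ ($A{\left(P \right)} = \left(P^{2} - 642 P\right) - 43 = -43 + P^{2} - 642 P$)
$\frac{1}{A{\left(\sqrt{\left(-1\right) 9 + L} \right)}} = \frac{1}{-43 + \left(\sqrt{\left(-1\right) 9 + 42}\right)^{2} - 642 \sqrt{\left(-1\right) 9 + 42}} = \frac{1}{-43 + \left(\sqrt{-9 + 42}\right)^{2} - 642 \sqrt{-9 + 42}} = \frac{1}{-43 + \left(\sqrt{33}\right)^{2} - 642 \sqrt{33}} = \frac{1}{-43 + 33 - 642 \sqrt{33}} = \frac{1}{-10 - 642 \sqrt{33}}$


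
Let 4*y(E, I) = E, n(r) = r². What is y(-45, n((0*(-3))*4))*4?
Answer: -45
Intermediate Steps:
y(E, I) = E/4
y(-45, n((0*(-3))*4))*4 = ((¼)*(-45))*4 = -45/4*4 = -45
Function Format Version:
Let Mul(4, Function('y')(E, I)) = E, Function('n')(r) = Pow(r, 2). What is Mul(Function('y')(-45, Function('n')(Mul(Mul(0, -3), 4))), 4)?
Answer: -45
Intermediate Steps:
Function('y')(E, I) = Mul(Rational(1, 4), E)
Mul(Function('y')(-45, Function('n')(Mul(Mul(0, -3), 4))), 4) = Mul(Mul(Rational(1, 4), -45), 4) = Mul(Rational(-45, 4), 4) = -45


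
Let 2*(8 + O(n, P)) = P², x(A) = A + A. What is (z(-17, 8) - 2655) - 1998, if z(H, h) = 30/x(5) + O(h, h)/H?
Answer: -79074/17 ≈ -4651.4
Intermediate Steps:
x(A) = 2*A
O(n, P) = -8 + P²/2
z(H, h) = 3 + (-8 + h²/2)/H (z(H, h) = 30/((2*5)) + (-8 + h²/2)/H = 30/10 + (-8 + h²/2)/H = 30*(⅒) + (-8 + h²/2)/H = 3 + (-8 + h²/2)/H)
(z(-17, 8) - 2655) - 1998 = ((½)*(-16 + 8² + 6*(-17))/(-17) - 2655) - 1998 = ((½)*(-1/17)*(-16 + 64 - 102) - 2655) - 1998 = ((½)*(-1/17)*(-54) - 2655) - 1998 = (27/17 - 2655) - 1998 = -45108/17 - 1998 = -79074/17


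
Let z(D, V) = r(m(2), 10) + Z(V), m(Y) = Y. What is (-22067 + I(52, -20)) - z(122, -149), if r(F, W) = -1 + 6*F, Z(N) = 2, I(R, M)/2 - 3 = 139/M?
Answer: -220879/10 ≈ -22088.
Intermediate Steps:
I(R, M) = 6 + 278/M (I(R, M) = 6 + 2*(139/M) = 6 + 278/M)
z(D, V) = 13 (z(D, V) = (-1 + 6*2) + 2 = (-1 + 12) + 2 = 11 + 2 = 13)
(-22067 + I(52, -20)) - z(122, -149) = (-22067 + (6 + 278/(-20))) - 1*13 = (-22067 + (6 + 278*(-1/20))) - 13 = (-22067 + (6 - 139/10)) - 13 = (-22067 - 79/10) - 13 = -220749/10 - 13 = -220879/10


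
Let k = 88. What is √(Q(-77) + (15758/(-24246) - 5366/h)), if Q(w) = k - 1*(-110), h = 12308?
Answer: √121778186808880758/24868314 ≈ 14.033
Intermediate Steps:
Q(w) = 198 (Q(w) = 88 - 1*(-110) = 88 + 110 = 198)
√(Q(-77) + (15758/(-24246) - 5366/h)) = √(198 + (15758/(-24246) - 5366/12308)) = √(198 + (15758*(-1/24246) - 5366*1/12308)) = √(198 + (-7879/12123 - 2683/6154)) = √(198 - 81013375/74604942) = √(14690765141/74604942) = √121778186808880758/24868314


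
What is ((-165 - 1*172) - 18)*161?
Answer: -57155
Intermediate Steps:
((-165 - 1*172) - 18)*161 = ((-165 - 172) - 18)*161 = (-337 - 18)*161 = -355*161 = -57155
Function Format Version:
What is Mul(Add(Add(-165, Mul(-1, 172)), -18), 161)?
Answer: -57155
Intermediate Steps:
Mul(Add(Add(-165, Mul(-1, 172)), -18), 161) = Mul(Add(Add(-165, -172), -18), 161) = Mul(Add(-337, -18), 161) = Mul(-355, 161) = -57155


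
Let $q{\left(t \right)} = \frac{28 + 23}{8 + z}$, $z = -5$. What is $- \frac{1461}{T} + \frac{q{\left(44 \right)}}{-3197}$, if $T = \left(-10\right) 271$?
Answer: $\frac{4624747}{8663870} \approx 0.5338$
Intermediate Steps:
$T = -2710$
$q{\left(t \right)} = 17$ ($q{\left(t \right)} = \frac{28 + 23}{8 - 5} = \frac{51}{3} = 51 \cdot \frac{1}{3} = 17$)
$- \frac{1461}{T} + \frac{q{\left(44 \right)}}{-3197} = - \frac{1461}{-2710} + \frac{17}{-3197} = \left(-1461\right) \left(- \frac{1}{2710}\right) + 17 \left(- \frac{1}{3197}\right) = \frac{1461}{2710} - \frac{17}{3197} = \frac{4624747}{8663870}$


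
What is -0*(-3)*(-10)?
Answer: 0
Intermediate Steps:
-0*(-3)*(-10) = -4*0*(-10) = 0*(-10) = 0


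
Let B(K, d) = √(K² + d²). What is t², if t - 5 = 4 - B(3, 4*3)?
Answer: 234 - 54*√17 ≈ 11.352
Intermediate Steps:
t = 9 - 3*√17 (t = 5 + (4 - √(3² + (4*3)²)) = 5 + (4 - √(9 + 12²)) = 5 + (4 - √(9 + 144)) = 5 + (4 - √153) = 5 + (4 - 3*√17) = 9 - 3*√17 ≈ -3.3693)
t² = (9 - 3*√17)²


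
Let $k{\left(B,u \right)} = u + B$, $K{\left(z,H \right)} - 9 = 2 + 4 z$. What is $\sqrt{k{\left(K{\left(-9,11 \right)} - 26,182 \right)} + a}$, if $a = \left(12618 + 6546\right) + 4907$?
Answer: $\sqrt{24202} \approx 155.57$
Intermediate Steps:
$K{\left(z,H \right)} = 11 + 4 z$ ($K{\left(z,H \right)} = 9 + \left(2 + 4 z\right) = 11 + 4 z$)
$a = 24071$ ($a = 19164 + 4907 = 24071$)
$k{\left(B,u \right)} = B + u$
$\sqrt{k{\left(K{\left(-9,11 \right)} - 26,182 \right)} + a} = \sqrt{\left(\left(\left(11 + 4 \left(-9\right)\right) - 26\right) + 182\right) + 24071} = \sqrt{\left(\left(\left(11 - 36\right) - 26\right) + 182\right) + 24071} = \sqrt{\left(\left(-25 - 26\right) + 182\right) + 24071} = \sqrt{\left(-51 + 182\right) + 24071} = \sqrt{131 + 24071} = \sqrt{24202}$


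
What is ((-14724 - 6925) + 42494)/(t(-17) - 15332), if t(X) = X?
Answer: -20845/15349 ≈ -1.3581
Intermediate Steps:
((-14724 - 6925) + 42494)/(t(-17) - 15332) = ((-14724 - 6925) + 42494)/(-17 - 15332) = (-21649 + 42494)/(-15349) = 20845*(-1/15349) = -20845/15349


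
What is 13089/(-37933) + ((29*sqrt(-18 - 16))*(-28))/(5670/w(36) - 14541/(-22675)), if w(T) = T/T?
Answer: -13089/37933 - 18412100*I*sqrt(34)/128581791 ≈ -0.34506 - 0.83496*I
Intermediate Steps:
w(T) = 1
13089/(-37933) + ((29*sqrt(-18 - 16))*(-28))/(5670/w(36) - 14541/(-22675)) = 13089/(-37933) + ((29*sqrt(-18 - 16))*(-28))/(5670/1 - 14541/(-22675)) = 13089*(-1/37933) + ((29*sqrt(-34))*(-28))/(5670*1 - 14541*(-1/22675)) = -13089/37933 + ((29*(I*sqrt(34)))*(-28))/(5670 + 14541/22675) = -13089/37933 + ((29*I*sqrt(34))*(-28))/(128581791/22675) = -13089/37933 - 812*I*sqrt(34)*(22675/128581791) = -13089/37933 - 18412100*I*sqrt(34)/128581791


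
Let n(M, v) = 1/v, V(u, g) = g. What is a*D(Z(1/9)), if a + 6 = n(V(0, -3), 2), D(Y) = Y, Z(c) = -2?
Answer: 11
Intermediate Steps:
a = -11/2 (a = -6 + 1/2 = -6 + ½ = -11/2 ≈ -5.5000)
a*D(Z(1/9)) = -11/2*(-2) = 11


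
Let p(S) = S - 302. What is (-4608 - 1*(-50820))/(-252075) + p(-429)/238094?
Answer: -3729022251/20005848350 ≈ -0.18640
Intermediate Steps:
p(S) = -302 + S
(-4608 - 1*(-50820))/(-252075) + p(-429)/238094 = (-4608 - 1*(-50820))/(-252075) + (-302 - 429)/238094 = (-4608 + 50820)*(-1/252075) - 731*1/238094 = 46212*(-1/252075) - 731/238094 = -15404/84025 - 731/238094 = -3729022251/20005848350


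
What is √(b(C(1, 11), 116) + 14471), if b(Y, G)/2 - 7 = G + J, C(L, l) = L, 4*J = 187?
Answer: √59242/2 ≈ 121.70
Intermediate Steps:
J = 187/4 (J = (¼)*187 = 187/4 ≈ 46.750)
b(Y, G) = 215/2 + 2*G (b(Y, G) = 14 + 2*(G + 187/4) = 14 + 2*(187/4 + G) = 14 + (187/2 + 2*G) = 215/2 + 2*G)
√(b(C(1, 11), 116) + 14471) = √((215/2 + 2*116) + 14471) = √((215/2 + 232) + 14471) = √(679/2 + 14471) = √(29621/2) = √59242/2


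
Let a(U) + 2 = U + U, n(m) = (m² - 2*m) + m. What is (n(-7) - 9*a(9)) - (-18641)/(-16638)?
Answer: -1482785/16638 ≈ -89.120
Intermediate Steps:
n(m) = m² - m
a(U) = -2 + 2*U (a(U) = -2 + (U + U) = -2 + 2*U)
(n(-7) - 9*a(9)) - (-18641)/(-16638) = (-7*(-1 - 7) - 9*(-2 + 2*9)) - (-18641)/(-16638) = (-7*(-8) - 9*(-2 + 18)) - (-18641)*(-1)/16638 = (56 - 9*16) - 1*18641/16638 = (56 - 144) - 18641/16638 = -88 - 18641/16638 = -1482785/16638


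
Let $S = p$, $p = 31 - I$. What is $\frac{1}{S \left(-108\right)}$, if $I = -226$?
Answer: $- \frac{1}{27756} \approx -3.6028 \cdot 10^{-5}$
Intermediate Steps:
$p = 257$ ($p = 31 - -226 = 31 + 226 = 257$)
$S = 257$
$\frac{1}{S \left(-108\right)} = \frac{1}{257 \left(-108\right)} = \frac{1}{-27756} = - \frac{1}{27756}$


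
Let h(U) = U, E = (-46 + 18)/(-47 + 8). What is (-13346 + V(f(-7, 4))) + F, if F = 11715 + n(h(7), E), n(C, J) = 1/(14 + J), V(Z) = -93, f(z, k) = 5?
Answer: -989537/574 ≈ -1723.9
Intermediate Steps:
E = 28/39 (E = -28/(-39) = -28*(-1/39) = 28/39 ≈ 0.71795)
F = 6724449/574 (F = 11715 + 1/(14 + 28/39) = 11715 + 1/(574/39) = 11715 + 39/574 = 6724449/574 ≈ 11715.)
(-13346 + V(f(-7, 4))) + F = (-13346 - 93) + 6724449/574 = -13439 + 6724449/574 = -989537/574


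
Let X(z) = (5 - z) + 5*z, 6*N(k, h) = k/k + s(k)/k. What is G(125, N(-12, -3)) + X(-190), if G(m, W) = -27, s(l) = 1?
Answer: -782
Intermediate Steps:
N(k, h) = 1/6 + 1/(6*k) (N(k, h) = (k/k + 1/k)/6 = (1 + 1/k)/6 = 1/6 + 1/(6*k))
X(z) = 5 + 4*z
G(125, N(-12, -3)) + X(-190) = -27 + (5 + 4*(-190)) = -27 + (5 - 760) = -27 - 755 = -782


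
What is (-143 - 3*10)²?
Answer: 29929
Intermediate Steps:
(-143 - 3*10)² = (-143 - 30)² = (-173)² = 29929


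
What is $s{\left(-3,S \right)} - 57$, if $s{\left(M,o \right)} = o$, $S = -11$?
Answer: $-68$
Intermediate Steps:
$s{\left(-3,S \right)} - 57 = -11 - 57 = -68$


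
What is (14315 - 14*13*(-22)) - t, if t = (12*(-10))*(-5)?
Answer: 17719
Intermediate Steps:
t = 600 (t = -120*(-5) = 600)
(14315 - 14*13*(-22)) - t = (14315 - 14*13*(-22)) - 1*600 = (14315 - 182*(-22)) - 600 = (14315 + 4004) - 600 = 18319 - 600 = 17719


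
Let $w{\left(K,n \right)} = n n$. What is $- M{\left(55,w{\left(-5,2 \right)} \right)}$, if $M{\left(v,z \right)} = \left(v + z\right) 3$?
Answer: $-177$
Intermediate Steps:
$w{\left(K,n \right)} = n^{2}$
$M{\left(v,z \right)} = 3 v + 3 z$
$- M{\left(55,w{\left(-5,2 \right)} \right)} = - (3 \cdot 55 + 3 \cdot 2^{2}) = - (165 + 3 \cdot 4) = - (165 + 12) = \left(-1\right) 177 = -177$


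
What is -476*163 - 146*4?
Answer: -78172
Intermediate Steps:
-476*163 - 146*4 = -77588 - 584 = -78172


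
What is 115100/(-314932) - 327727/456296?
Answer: -38932847291/35925552968 ≈ -1.0837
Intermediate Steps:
115100/(-314932) - 327727/456296 = 115100*(-1/314932) - 327727*1/456296 = -28775/78733 - 327727/456296 = -38932847291/35925552968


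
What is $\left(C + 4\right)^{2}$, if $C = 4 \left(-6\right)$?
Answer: $400$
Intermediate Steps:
$C = -24$
$\left(C + 4\right)^{2} = \left(-24 + 4\right)^{2} = \left(-20\right)^{2} = 400$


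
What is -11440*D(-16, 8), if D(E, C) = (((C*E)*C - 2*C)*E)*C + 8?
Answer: -1522984320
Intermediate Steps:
D(E, C) = 8 + C*E*(-2*C + E*C²) (D(E, C) = ((E*C² - 2*C)*E)*C + 8 = ((-2*C + E*C²)*E)*C + 8 = (E*(-2*C + E*C²))*C + 8 = C*E*(-2*C + E*C²) + 8 = 8 + C*E*(-2*C + E*C²))
-11440*D(-16, 8) = -11440*(8 + 8³*(-16)² - 2*(-16)*8²) = -11440*(8 + 512*256 - 2*(-16)*64) = -11440*(8 + 131072 + 2048) = -11440*133128 = -1522984320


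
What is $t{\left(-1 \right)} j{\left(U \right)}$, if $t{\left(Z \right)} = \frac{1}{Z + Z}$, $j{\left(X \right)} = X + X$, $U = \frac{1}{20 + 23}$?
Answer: $- \frac{1}{43} \approx -0.023256$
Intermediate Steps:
$U = \frac{1}{43} \approx 0.023256$
$j{\left(X \right)} = 2 X$
$t{\left(Z \right)} = \frac{1}{2 Z}$
$t{\left(-1 \right)} j{\left(U \right)} = \frac{1}{2 \left(-1\right)} 2 \cdot \frac{1}{43} = \frac{1}{2} \left(-1\right) \frac{2}{43} = \left(- \frac{1}{2}\right) \frac{2}{43} = - \frac{1}{43}$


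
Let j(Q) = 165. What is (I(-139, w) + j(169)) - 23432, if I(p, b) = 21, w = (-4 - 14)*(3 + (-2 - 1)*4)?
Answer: -23246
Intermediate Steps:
w = 162 (w = -18*(3 - 3*4) = -18*(3 - 12) = -18*(-9) = 162)
(I(-139, w) + j(169)) - 23432 = (21 + 165) - 23432 = 186 - 23432 = -23246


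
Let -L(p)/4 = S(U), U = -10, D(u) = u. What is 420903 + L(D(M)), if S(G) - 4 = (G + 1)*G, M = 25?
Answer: 420527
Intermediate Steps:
S(G) = 4 + G*(1 + G) (S(G) = 4 + (G + 1)*G = 4 + (1 + G)*G = 4 + G*(1 + G))
L(p) = -376 (L(p) = -4*(4 - 10 + (-10)²) = -4*(4 - 10 + 100) = -4*94 = -376)
420903 + L(D(M)) = 420903 - 376 = 420527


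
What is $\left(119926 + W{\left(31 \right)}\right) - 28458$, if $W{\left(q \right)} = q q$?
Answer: $92429$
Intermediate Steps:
$W{\left(q \right)} = q^{2}$
$\left(119926 + W{\left(31 \right)}\right) - 28458 = \left(119926 + 31^{2}\right) - 28458 = \left(119926 + 961\right) - 28458 = 120887 - 28458 = 92429$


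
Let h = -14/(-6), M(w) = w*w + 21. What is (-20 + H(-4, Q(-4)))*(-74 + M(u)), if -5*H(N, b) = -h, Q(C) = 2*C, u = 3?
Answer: 12892/15 ≈ 859.47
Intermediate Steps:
M(w) = 21 + w**2 (M(w) = w**2 + 21 = 21 + w**2)
h = 7/3 (h = -14*(-1/6) = 7/3 ≈ 2.3333)
H(N, b) = 7/15 (H(N, b) = -(-1)*7/(5*3) = -1/5*(-7/3) = 7/15)
(-20 + H(-4, Q(-4)))*(-74 + M(u)) = (-20 + 7/15)*(-74 + (21 + 3**2)) = -293*(-74 + (21 + 9))/15 = -293*(-74 + 30)/15 = -293/15*(-44) = 12892/15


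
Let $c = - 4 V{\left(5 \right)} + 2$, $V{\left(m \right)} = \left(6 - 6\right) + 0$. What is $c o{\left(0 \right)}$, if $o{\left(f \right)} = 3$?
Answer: $6$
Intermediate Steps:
$V{\left(m \right)} = 0$ ($V{\left(m \right)} = \left(6 - 6\right) + 0 = 0 + 0 = 0$)
$c = 2$ ($c = \left(-4\right) 0 + 2 = 0 + 2 = 2$)
$c o{\left(0 \right)} = 2 \cdot 3 = 6$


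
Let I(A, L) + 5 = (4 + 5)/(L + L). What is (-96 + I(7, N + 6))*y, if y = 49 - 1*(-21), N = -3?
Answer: -6965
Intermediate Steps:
y = 70 (y = 49 + 21 = 70)
I(A, L) = -5 + 9/(2*L) (I(A, L) = -5 + (4 + 5)/(L + L) = -5 + 9/((2*L)) = -5 + 9*(1/(2*L)) = -5 + 9/(2*L))
(-96 + I(7, N + 6))*y = (-96 + (-5 + 9/(2*(-3 + 6))))*70 = (-96 + (-5 + (9/2)/3))*70 = (-96 + (-5 + (9/2)*(⅓)))*70 = (-96 + (-5 + 3/2))*70 = (-96 - 7/2)*70 = -199/2*70 = -6965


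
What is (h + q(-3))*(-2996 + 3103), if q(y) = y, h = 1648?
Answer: 176015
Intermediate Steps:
(h + q(-3))*(-2996 + 3103) = (1648 - 3)*(-2996 + 3103) = 1645*107 = 176015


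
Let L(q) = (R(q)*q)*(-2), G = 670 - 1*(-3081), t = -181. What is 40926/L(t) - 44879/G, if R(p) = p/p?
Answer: 68633614/678931 ≈ 101.09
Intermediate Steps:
R(p) = 1
G = 3751 (G = 670 + 3081 = 3751)
L(q) = -2*q (L(q) = (1*q)*(-2) = q*(-2) = -2*q)
40926/L(t) - 44879/G = 40926/((-2*(-181))) - 44879/3751 = 40926/362 - 44879*1/3751 = 40926*(1/362) - 44879/3751 = 20463/181 - 44879/3751 = 68633614/678931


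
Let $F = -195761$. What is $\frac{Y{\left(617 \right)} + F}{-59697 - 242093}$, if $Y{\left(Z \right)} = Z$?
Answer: $\frac{97572}{150895} \approx 0.64662$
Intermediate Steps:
$\frac{Y{\left(617 \right)} + F}{-59697 - 242093} = \frac{617 - 195761}{-59697 - 242093} = - \frac{195144}{-301790} = \left(-195144\right) \left(- \frac{1}{301790}\right) = \frac{97572}{150895}$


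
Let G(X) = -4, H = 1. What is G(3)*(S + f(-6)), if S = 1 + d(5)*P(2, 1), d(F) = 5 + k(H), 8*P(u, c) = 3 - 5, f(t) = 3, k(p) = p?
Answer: -10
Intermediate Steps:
P(u, c) = -¼ (P(u, c) = (3 - 5)/8 = (⅛)*(-2) = -¼)
d(F) = 6 (d(F) = 5 + 1 = 6)
S = -½ (S = 1 + 6*(-¼) = 1 - 3/2 = -½ ≈ -0.50000)
G(3)*(S + f(-6)) = -4*(-½ + 3) = -4*5/2 = -10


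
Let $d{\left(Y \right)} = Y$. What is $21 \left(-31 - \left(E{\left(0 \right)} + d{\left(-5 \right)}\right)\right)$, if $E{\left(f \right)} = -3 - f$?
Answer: $-483$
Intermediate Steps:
$21 \left(-31 - \left(E{\left(0 \right)} + d{\left(-5 \right)}\right)\right) = 21 \left(-31 - \left(\left(-3 - 0\right) - 5\right)\right) = 21 \left(-31 - \left(\left(-3 + 0\right) - 5\right)\right) = 21 \left(-31 - \left(-3 - 5\right)\right) = 21 \left(-31 - -8\right) = 21 \left(-31 + 8\right) = 21 \left(-23\right) = -483$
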